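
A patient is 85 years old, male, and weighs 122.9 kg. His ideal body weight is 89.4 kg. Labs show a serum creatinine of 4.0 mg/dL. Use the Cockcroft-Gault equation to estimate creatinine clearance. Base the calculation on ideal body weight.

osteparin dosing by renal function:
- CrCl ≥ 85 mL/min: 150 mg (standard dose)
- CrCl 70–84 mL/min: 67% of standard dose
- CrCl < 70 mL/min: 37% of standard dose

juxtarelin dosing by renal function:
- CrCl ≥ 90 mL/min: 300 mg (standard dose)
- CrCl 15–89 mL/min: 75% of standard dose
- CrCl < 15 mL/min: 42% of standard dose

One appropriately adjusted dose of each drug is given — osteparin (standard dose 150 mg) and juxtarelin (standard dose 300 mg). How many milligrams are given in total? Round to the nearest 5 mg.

CrCl = (140 − 85) × 89.4 / (72 × 4) = 4917.0 / 288.00 ≈ 17.1 mL/min
CrCl ≈ 17 mL/min.
osteparin: < 70 mL/min → 37% of 150 mg = 55.5 mg.
juxtarelin: 15–89 mL/min → 75% of 300 mg = 225 mg.
Total = 55.5 + 225 = 280.5 mg.

280 mg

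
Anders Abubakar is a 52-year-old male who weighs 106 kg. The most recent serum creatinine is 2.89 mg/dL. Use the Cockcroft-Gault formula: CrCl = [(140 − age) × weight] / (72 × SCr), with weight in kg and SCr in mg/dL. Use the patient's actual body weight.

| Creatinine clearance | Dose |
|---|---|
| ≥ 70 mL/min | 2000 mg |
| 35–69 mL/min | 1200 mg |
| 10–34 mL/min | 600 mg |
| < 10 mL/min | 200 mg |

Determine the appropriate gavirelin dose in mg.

CrCl = (140 − 52) × 106 / (72 × 2.89) = 9328.0 / 208.08 ≈ 44.8 mL/min
CrCl ≈ 45 mL/min → bracket 35–69 mL/min.
Dose for this bracket: 1200 mg.

1200 mg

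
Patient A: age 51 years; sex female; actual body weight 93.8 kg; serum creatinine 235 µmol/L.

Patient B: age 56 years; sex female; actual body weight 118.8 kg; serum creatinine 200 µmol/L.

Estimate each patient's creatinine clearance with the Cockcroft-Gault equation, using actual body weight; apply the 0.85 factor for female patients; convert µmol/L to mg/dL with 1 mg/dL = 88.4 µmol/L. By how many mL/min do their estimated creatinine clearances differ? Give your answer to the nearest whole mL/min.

Patient A: SCr = 235 / 88.4 = 2.658 mg/dL
Patient A: CrCl = (140 − 51) × 93.8 / (72 × 2.658) × 0.85 = 8348.2 / 191.38 × 0.85 ≈ 37.1 mL/min
Patient B: SCr = 200 / 88.4 = 2.262 mg/dL
Patient B: CrCl = (140 − 56) × 118.8 / (72 × 2.262) × 0.85 = 9979.2 / 162.86 × 0.85 ≈ 52.1 mL/min
|37.1 − 52.1| = 15.0 mL/min

15 mL/min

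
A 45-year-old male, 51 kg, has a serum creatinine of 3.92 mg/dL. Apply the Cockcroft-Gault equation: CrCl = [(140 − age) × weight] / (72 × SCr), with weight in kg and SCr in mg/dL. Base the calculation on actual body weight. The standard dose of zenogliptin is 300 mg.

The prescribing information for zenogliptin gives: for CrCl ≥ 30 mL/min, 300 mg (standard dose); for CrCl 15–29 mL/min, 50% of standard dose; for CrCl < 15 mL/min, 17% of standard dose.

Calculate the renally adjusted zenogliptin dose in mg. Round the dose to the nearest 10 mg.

CrCl = (140 − 45) × 51 / (72 × 3.92) = 4845.0 / 282.24 ≈ 17.2 mL/min
CrCl ≈ 17 mL/min → bracket 15–29 mL/min.
50% of 300 mg = 150 mg

150 mg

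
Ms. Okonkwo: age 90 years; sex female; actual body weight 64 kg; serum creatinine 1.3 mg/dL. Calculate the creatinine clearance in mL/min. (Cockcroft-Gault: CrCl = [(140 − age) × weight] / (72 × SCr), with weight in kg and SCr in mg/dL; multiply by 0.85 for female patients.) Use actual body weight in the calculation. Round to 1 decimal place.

29.1 mL/min

CrCl = (140 − 90) × 64 / (72 × 1.3) × 0.85 = 3200.0 / 93.60 × 0.85 ≈ 29.1 mL/min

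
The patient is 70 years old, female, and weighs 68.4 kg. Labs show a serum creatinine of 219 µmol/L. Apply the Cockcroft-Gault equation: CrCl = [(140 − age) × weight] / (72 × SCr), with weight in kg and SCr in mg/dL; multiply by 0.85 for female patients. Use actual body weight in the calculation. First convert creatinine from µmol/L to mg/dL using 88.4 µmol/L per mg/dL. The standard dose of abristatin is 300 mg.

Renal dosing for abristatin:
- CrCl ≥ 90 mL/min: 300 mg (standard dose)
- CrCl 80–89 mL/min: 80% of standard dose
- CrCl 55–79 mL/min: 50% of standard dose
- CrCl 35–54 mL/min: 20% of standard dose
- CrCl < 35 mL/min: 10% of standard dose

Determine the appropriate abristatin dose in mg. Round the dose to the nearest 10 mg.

SCr = 219 / 88.4 = 2.477 mg/dL
CrCl = (140 − 70) × 68.4 / (72 × 2.477) × 0.85 = 4788.0 / 178.34 × 0.85 ≈ 22.8 mL/min
CrCl ≈ 23 mL/min → bracket < 35 mL/min.
10% of 300 mg = 30 mg

30 mg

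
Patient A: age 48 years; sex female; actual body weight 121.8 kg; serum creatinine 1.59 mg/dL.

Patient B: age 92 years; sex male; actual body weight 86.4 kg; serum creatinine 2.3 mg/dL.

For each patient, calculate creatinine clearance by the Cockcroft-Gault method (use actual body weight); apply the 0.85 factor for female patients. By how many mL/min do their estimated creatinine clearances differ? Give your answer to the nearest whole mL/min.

Patient A: CrCl = (140 − 48) × 121.8 / (72 × 1.59) × 0.85 = 11205.6 / 114.48 × 0.85 ≈ 83.2 mL/min
Patient B: CrCl = (140 − 92) × 86.4 / (72 × 2.3) = 4147.2 / 165.60 ≈ 25.0 mL/min
|83.2 − 25.0| = 58.2 mL/min

58 mL/min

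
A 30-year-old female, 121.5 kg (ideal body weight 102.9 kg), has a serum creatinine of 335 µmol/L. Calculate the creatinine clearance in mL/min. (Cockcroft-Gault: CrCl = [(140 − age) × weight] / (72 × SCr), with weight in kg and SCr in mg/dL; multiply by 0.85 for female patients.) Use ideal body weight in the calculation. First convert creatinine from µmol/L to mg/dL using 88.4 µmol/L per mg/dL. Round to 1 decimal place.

35.3 mL/min

SCr = 335 / 88.4 = 3.79 mg/dL
CrCl = (140 − 30) × 102.9 / (72 × 3.79) × 0.85 = 11319.0 / 272.88 × 0.85 ≈ 35.3 mL/min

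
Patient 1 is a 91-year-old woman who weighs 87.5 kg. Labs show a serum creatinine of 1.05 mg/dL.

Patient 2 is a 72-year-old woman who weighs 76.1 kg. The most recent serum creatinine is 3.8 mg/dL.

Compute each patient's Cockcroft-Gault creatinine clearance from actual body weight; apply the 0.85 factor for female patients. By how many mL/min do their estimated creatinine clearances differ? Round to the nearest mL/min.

Patient 1: CrCl = (140 − 91) × 87.5 / (72 × 1.05) × 0.85 = 4287.5 / 75.60 × 0.85 ≈ 48.2 mL/min
Patient 2: CrCl = (140 − 72) × 76.1 / (72 × 3.8) × 0.85 = 5174.8 / 273.60 × 0.85 ≈ 16.1 mL/min
|48.2 − 16.1| = 32.1 mL/min

32 mL/min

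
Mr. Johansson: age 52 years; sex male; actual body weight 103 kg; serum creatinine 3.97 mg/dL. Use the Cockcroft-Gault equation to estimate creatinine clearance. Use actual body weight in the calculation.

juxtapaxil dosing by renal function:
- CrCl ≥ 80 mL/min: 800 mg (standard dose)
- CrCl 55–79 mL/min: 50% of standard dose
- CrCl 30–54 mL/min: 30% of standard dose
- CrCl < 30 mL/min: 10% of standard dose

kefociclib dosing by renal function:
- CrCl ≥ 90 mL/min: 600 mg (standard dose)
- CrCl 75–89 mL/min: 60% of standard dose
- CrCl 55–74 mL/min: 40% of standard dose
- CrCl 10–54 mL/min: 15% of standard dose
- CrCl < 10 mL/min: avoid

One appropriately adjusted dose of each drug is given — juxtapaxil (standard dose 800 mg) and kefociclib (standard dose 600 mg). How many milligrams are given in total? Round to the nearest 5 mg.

330 mg

CrCl = (140 − 52) × 103 / (72 × 3.97) = 9064.0 / 285.84 ≈ 31.7 mL/min
CrCl ≈ 32 mL/min.
juxtapaxil: 30–54 mL/min → 30% of 800 mg = 240 mg.
kefociclib: 10–54 mL/min → 15% of 600 mg = 90 mg.
Total = 240 + 90 = 330 mg.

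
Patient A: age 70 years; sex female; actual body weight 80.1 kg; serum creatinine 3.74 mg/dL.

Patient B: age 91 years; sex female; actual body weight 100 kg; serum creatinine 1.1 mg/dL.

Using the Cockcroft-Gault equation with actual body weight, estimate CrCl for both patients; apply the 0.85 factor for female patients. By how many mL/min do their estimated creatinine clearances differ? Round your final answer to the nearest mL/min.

Patient A: CrCl = (140 − 70) × 80.1 / (72 × 3.74) × 0.85 = 5607.0 / 269.28 × 0.85 ≈ 17.7 mL/min
Patient B: CrCl = (140 − 91) × 100 / (72 × 1.1) × 0.85 = 4900.0 / 79.20 × 0.85 ≈ 52.6 mL/min
|17.7 − 52.6| = 34.9 mL/min

35 mL/min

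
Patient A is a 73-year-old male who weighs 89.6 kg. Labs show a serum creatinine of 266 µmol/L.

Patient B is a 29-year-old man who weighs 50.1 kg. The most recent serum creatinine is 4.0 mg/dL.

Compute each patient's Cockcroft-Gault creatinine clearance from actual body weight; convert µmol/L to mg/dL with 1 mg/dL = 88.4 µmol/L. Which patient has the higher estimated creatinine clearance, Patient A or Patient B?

Patient A: SCr = 266 / 88.4 = 3.009 mg/dL
Patient A: CrCl = (140 − 73) × 89.6 / (72 × 3.009) = 6003.2 / 216.65 ≈ 27.7 mL/min
Patient B: CrCl = (140 − 29) × 50.1 / (72 × 4) = 5561.1 / 288.00 ≈ 19.3 mL/min
27.7 vs 19.3 mL/min → Patient A is higher.

Patient A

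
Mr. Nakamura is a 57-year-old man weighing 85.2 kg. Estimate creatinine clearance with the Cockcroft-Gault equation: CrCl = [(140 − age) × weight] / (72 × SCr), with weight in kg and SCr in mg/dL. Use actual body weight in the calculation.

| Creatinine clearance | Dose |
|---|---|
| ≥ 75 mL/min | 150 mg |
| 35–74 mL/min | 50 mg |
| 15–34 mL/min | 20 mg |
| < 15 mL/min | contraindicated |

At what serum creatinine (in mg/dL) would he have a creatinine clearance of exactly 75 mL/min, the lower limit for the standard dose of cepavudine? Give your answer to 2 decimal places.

1.31 mg/dL

Standard dose requires CrCl ≥ 75 mL/min.
Set (140 − 57) × 85.2 / (72 × SCr) = 75
SCr = (140 − 57) × 85.2 / (72 × 75) = 1.310 mg/dL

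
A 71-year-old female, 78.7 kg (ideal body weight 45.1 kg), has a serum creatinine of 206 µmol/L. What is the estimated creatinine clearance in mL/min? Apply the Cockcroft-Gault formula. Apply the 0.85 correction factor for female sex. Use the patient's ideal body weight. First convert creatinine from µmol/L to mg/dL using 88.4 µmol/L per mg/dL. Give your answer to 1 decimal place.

SCr = 206 / 88.4 = 2.33 mg/dL
CrCl = (140 − 71) × 45.1 / (72 × 2.33) × 0.85 = 3111.9 / 167.76 × 0.85 ≈ 15.8 mL/min

15.8 mL/min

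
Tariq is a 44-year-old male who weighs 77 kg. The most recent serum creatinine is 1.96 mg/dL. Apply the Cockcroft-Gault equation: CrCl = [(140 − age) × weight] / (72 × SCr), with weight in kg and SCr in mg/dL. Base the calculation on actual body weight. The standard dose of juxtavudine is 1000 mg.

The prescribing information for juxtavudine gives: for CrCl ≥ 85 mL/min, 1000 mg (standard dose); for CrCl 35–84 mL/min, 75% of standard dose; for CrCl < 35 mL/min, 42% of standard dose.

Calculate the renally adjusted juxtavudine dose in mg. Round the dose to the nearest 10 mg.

CrCl = (140 − 44) × 77 / (72 × 1.96) = 7392.0 / 141.12 ≈ 52.4 mL/min
CrCl ≈ 52 mL/min → bracket 35–84 mL/min.
75% of 1000 mg = 750 mg

750 mg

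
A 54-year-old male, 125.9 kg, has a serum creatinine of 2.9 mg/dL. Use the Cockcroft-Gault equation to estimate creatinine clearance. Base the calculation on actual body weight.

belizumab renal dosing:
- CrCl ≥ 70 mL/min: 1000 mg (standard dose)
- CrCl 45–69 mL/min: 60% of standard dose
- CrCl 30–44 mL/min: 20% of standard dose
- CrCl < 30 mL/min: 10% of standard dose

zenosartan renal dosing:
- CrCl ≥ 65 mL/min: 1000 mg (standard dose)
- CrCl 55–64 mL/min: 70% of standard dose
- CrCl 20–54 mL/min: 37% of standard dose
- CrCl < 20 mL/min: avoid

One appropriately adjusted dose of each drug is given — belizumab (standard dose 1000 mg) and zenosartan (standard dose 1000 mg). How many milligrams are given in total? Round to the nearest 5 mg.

970 mg

CrCl = (140 − 54) × 125.9 / (72 × 2.9) = 10827.4 / 208.80 ≈ 51.9 mL/min
CrCl ≈ 52 mL/min.
belizumab: 45–69 mL/min → 60% of 1000 mg = 600 mg.
zenosartan: 20–54 mL/min → 37% of 1000 mg = 370 mg.
Total = 600 + 370 = 970 mg.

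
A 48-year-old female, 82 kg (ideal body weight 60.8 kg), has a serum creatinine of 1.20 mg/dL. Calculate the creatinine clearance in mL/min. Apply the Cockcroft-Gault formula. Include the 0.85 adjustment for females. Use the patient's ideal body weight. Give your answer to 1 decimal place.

CrCl = (140 − 48) × 60.8 / (72 × 1.2) × 0.85 = 5593.6 / 86.40 × 0.85 ≈ 55.0 mL/min

55.0 mL/min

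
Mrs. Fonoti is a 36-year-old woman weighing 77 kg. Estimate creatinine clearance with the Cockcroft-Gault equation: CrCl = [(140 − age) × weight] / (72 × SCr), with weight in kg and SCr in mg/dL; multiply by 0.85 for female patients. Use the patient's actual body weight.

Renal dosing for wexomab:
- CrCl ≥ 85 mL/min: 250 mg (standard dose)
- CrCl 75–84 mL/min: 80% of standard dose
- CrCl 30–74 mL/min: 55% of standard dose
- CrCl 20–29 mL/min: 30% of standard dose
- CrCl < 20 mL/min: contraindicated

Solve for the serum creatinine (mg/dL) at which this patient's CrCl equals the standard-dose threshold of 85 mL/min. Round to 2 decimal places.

Standard dose requires CrCl ≥ 85 mL/min.
Set (140 − 36) × 77 × 0.85 / (72 × SCr) = 85
SCr = (140 − 36) × 77 × 0.85 / (72 × 85) = 1.112 mg/dL

1.11 mg/dL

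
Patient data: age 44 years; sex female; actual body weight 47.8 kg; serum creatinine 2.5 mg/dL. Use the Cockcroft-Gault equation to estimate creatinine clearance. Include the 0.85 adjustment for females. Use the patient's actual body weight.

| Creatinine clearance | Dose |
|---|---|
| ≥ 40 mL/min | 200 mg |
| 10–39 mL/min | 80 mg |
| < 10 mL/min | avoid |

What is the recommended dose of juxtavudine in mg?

80 mg

CrCl = (140 − 44) × 47.8 / (72 × 2.5) × 0.85 = 4588.8 / 180.00 × 0.85 ≈ 21.7 mL/min
CrCl ≈ 22 mL/min → bracket 10–39 mL/min.
Dose for this bracket: 80 mg.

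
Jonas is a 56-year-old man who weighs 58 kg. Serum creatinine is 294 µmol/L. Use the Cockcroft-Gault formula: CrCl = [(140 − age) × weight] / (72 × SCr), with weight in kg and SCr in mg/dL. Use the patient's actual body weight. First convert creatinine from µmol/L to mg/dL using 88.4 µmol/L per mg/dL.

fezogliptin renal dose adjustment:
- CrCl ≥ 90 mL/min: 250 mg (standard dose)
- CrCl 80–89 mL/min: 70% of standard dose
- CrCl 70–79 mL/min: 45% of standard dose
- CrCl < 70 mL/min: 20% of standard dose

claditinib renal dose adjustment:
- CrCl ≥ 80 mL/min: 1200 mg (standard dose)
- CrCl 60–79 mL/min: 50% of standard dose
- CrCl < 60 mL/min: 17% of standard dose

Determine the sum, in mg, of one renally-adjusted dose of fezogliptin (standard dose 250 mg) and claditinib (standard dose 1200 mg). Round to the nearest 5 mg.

255 mg

SCr = 294 / 88.4 = 3.326 mg/dL
CrCl = (140 − 56) × 58 / (72 × 3.326) = 4872.0 / 239.47 ≈ 20.3 mL/min
CrCl ≈ 20 mL/min.
fezogliptin: < 70 mL/min → 20% of 250 mg = 50 mg.
claditinib: < 60 mL/min → 17% of 1200 mg = 204 mg.
Total = 50 + 204 = 254 mg.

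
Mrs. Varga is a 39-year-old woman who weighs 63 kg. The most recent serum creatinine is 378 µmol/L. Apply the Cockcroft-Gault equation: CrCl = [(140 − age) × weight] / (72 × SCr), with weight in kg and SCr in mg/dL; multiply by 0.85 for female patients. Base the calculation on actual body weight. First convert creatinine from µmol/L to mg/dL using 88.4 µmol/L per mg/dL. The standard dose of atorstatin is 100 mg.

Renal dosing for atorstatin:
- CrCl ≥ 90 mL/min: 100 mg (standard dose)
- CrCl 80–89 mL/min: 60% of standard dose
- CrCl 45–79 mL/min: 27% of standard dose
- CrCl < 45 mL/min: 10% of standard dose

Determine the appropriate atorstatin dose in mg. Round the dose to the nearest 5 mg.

SCr = 378 / 88.4 = 4.276 mg/dL
CrCl = (140 − 39) × 63 / (72 × 4.276) × 0.85 = 6363.0 / 307.87 × 0.85 ≈ 17.6 mL/min
CrCl ≈ 18 mL/min → bracket < 45 mL/min.
10% of 100 mg = 10 mg

10 mg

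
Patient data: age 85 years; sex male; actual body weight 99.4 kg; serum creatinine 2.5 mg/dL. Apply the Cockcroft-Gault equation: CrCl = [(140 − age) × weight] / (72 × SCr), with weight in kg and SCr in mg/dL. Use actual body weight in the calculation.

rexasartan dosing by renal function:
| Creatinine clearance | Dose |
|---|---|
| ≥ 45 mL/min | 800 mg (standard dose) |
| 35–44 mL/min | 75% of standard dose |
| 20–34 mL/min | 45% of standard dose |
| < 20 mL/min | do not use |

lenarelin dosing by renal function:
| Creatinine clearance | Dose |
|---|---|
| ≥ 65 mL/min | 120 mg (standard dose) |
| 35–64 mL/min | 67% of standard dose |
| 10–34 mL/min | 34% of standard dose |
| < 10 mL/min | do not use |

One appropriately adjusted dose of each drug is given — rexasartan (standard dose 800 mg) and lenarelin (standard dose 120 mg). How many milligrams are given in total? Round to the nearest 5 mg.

CrCl = (140 − 85) × 99.4 / (72 × 2.5) = 5467.0 / 180.00 ≈ 30.4 mL/min
CrCl ≈ 30 mL/min.
rexasartan: 20–34 mL/min → 45% of 800 mg = 360 mg.
lenarelin: 10–34 mL/min → 34% of 120 mg = 40.8 mg.
Total = 360 + 40.8 = 400.8 mg.

400 mg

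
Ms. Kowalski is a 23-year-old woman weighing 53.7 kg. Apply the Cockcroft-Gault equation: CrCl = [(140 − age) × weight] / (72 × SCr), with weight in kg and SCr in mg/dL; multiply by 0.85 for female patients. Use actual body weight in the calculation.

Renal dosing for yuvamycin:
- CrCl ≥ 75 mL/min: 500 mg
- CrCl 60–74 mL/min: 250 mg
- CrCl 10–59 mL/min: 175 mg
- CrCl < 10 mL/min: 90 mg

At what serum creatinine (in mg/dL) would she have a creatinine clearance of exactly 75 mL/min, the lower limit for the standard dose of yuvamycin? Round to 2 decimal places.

0.99 mg/dL

Standard dose requires CrCl ≥ 75 mL/min.
Set (140 − 23) × 53.7 × 0.85 / (72 × SCr) = 75
SCr = (140 − 23) × 53.7 × 0.85 / (72 × 75) = 0.989 mg/dL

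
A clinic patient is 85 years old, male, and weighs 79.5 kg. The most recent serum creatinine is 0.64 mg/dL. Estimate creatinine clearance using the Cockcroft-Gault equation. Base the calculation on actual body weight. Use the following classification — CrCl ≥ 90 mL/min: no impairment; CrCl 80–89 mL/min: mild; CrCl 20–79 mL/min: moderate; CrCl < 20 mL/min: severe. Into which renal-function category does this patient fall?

CrCl = (140 − 85) × 79.5 / (72 × 0.64) = 4372.5 / 46.08 ≈ 94.9 mL/min
95 mL/min falls in the 'no impairment' range.

no impairment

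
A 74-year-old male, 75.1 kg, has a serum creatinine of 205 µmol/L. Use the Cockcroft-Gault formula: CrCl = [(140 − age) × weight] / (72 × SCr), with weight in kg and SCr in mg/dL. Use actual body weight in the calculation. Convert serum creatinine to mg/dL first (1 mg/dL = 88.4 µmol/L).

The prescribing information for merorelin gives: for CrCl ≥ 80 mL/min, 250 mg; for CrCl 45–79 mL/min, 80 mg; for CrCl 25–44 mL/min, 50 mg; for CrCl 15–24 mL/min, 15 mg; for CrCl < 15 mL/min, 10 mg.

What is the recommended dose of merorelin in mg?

50 mg

SCr = 205 / 88.4 = 2.319 mg/dL
CrCl = (140 − 74) × 75.1 / (72 × 2.319) = 4956.6 / 166.97 ≈ 29.7 mL/min
CrCl ≈ 30 mL/min → bracket 25–44 mL/min.
Dose for this bracket: 50 mg.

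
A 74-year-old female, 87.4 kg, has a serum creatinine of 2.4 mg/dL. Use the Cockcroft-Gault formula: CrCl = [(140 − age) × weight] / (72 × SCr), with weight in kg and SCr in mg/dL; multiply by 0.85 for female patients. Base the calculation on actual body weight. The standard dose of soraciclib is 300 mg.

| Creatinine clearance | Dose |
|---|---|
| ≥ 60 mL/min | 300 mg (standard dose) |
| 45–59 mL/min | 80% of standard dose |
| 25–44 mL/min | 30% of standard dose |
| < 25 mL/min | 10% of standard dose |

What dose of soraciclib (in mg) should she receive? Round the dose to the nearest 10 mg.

90 mg

CrCl = (140 − 74) × 87.4 / (72 × 2.4) × 0.85 = 5768.4 / 172.80 × 0.85 ≈ 28.4 mL/min
CrCl ≈ 28 mL/min → bracket 25–44 mL/min.
30% of 300 mg = 90 mg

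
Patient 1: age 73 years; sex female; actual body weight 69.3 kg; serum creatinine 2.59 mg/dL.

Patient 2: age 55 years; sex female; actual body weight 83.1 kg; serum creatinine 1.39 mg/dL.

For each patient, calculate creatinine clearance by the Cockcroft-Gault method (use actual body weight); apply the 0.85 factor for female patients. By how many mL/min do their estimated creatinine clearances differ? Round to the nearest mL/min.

39 mL/min

Patient 1: CrCl = (140 − 73) × 69.3 / (72 × 2.59) × 0.85 = 4643.1 / 186.48 × 0.85 ≈ 21.2 mL/min
Patient 2: CrCl = (140 − 55) × 83.1 / (72 × 1.39) × 0.85 = 7063.5 / 100.08 × 0.85 ≈ 60.0 mL/min
|21.2 − 60.0| = 38.8 mL/min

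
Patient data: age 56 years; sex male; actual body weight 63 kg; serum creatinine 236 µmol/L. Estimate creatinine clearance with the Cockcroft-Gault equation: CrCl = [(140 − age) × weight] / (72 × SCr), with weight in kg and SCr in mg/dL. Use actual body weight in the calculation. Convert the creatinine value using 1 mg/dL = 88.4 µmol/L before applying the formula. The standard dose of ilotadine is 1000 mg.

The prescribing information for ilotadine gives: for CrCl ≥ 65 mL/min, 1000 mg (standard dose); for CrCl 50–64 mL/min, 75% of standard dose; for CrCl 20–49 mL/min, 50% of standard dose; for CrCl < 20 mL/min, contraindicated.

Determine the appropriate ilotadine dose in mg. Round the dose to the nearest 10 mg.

500 mg

SCr = 236 / 88.4 = 2.67 mg/dL
CrCl = (140 − 56) × 63 / (72 × 2.67) = 5292.0 / 192.24 ≈ 27.5 mL/min
CrCl ≈ 28 mL/min → bracket 20–49 mL/min.
50% of 1000 mg = 500 mg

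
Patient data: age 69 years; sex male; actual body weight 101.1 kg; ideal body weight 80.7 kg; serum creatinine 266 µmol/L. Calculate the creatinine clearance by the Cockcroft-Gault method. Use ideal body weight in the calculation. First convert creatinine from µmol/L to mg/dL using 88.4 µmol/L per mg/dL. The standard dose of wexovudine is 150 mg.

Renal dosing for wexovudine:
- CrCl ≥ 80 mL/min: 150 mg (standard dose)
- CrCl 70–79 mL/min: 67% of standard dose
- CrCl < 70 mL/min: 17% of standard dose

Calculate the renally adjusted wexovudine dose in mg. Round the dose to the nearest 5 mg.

25 mg

SCr = 266 / 88.4 = 3.009 mg/dL
CrCl = (140 − 69) × 80.7 / (72 × 3.009) = 5729.7 / 216.65 ≈ 26.4 mL/min
CrCl ≈ 26 mL/min → bracket < 70 mL/min.
17% of 150 mg = 25.5 mg → 25 mg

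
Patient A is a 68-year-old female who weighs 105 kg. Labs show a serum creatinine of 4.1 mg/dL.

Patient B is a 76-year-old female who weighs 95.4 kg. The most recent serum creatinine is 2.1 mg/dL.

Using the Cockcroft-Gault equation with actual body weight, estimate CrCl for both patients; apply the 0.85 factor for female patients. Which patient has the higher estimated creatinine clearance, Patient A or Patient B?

Patient B

Patient A: CrCl = (140 − 68) × 105 / (72 × 4.1) × 0.85 = 7560.0 / 295.20 × 0.85 ≈ 21.8 mL/min
Patient B: CrCl = (140 − 76) × 95.4 / (72 × 2.1) × 0.85 = 6105.6 / 151.20 × 0.85 ≈ 34.3 mL/min
21.8 vs 34.3 mL/min → Patient B is higher.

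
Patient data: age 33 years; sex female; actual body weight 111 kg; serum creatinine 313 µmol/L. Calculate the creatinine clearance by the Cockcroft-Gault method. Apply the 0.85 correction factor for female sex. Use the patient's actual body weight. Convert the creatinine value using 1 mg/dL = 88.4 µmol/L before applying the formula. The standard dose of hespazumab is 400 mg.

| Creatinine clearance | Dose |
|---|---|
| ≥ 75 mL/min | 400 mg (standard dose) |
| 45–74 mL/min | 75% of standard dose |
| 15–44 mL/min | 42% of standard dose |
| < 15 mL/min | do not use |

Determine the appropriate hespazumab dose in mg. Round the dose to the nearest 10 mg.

170 mg

SCr = 313 / 88.4 = 3.541 mg/dL
CrCl = (140 − 33) × 111 / (72 × 3.541) × 0.85 = 11877.0 / 254.95 × 0.85 ≈ 39.6 mL/min
CrCl ≈ 40 mL/min → bracket 15–44 mL/min.
42% of 400 mg = 168 mg → 170 mg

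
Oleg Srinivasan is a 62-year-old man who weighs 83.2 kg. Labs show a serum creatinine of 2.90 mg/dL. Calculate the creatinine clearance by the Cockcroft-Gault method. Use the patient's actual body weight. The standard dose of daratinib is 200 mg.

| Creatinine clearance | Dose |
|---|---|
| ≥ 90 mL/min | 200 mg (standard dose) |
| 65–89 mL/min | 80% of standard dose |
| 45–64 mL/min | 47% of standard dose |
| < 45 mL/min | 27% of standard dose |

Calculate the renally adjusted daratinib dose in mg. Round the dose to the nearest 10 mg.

50 mg

CrCl = (140 − 62) × 83.2 / (72 × 2.9) = 6489.6 / 208.80 ≈ 31.1 mL/min
CrCl ≈ 31 mL/min → bracket < 45 mL/min.
27% of 200 mg = 54 mg → 50 mg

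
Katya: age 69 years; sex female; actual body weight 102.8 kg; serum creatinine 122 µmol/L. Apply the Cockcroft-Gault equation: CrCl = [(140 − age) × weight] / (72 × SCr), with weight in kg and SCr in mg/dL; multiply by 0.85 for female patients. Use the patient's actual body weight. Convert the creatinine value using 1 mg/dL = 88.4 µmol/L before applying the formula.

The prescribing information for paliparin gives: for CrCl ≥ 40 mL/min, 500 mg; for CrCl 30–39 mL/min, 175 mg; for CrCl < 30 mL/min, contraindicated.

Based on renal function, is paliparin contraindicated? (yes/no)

SCr = 122 / 88.4 = 1.38 mg/dL
CrCl = (140 − 69) × 102.8 / (72 × 1.38) × 0.85 = 7298.8 / 99.36 × 0.85 ≈ 62.4 mL/min
CrCl ≈ 62 mL/min, which is ≥ 30 mL/min.

no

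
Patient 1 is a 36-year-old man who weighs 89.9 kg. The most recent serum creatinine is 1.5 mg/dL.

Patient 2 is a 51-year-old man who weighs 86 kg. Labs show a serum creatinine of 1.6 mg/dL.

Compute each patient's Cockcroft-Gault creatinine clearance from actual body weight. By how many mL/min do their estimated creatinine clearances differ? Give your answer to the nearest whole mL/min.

20 mL/min

Patient 1: CrCl = (140 − 36) × 89.9 / (72 × 1.5) = 9349.6 / 108.00 ≈ 86.6 mL/min
Patient 2: CrCl = (140 − 51) × 86 / (72 × 1.6) = 7654.0 / 115.20 ≈ 66.4 mL/min
|86.6 − 66.4| = 20.2 mL/min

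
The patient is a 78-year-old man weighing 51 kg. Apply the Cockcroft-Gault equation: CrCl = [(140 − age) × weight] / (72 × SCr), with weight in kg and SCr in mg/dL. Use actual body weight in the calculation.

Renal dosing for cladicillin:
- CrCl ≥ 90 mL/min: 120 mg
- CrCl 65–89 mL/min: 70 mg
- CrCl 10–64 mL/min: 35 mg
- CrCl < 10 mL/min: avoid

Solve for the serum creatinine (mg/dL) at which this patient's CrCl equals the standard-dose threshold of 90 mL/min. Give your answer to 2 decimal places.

0.49 mg/dL

Standard dose requires CrCl ≥ 90 mL/min.
Set (140 − 78) × 51 / (72 × SCr) = 90
SCr = (140 − 78) × 51 / (72 × 90) = 0.488 mg/dL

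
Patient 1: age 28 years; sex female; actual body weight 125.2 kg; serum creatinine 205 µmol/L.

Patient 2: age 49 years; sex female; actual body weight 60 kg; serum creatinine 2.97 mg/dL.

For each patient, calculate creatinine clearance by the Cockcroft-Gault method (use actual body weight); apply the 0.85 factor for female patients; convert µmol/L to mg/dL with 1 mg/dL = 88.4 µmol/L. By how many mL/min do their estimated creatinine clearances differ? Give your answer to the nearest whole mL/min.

50 mL/min

Patient 1: SCr = 205 / 88.4 = 2.319 mg/dL
Patient 1: CrCl = (140 − 28) × 125.2 / (72 × 2.319) × 0.85 = 14022.4 / 166.97 × 0.85 ≈ 71.4 mL/min
Patient 2: CrCl = (140 − 49) × 60 / (72 × 2.97) × 0.85 = 5460.0 / 213.84 × 0.85 ≈ 21.7 mL/min
|71.4 − 21.7| = 49.7 mL/min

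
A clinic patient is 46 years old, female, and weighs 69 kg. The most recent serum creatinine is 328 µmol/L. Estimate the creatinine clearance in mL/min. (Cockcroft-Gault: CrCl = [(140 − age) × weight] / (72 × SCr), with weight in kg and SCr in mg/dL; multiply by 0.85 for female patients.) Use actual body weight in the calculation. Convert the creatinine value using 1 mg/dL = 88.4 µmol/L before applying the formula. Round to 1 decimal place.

SCr = 328 / 88.4 = 3.71 mg/dL
CrCl = (140 − 46) × 69 / (72 × 3.71) × 0.85 = 6486.0 / 267.12 × 0.85 ≈ 20.6 mL/min

20.6 mL/min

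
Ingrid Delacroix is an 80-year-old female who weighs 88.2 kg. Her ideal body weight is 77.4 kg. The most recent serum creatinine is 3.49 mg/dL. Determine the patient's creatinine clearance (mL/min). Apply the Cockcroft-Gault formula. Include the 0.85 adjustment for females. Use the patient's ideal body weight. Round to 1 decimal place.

15.7 mL/min

CrCl = (140 − 80) × 77.4 / (72 × 3.49) × 0.85 = 4644.0 / 251.28 × 0.85 ≈ 15.7 mL/min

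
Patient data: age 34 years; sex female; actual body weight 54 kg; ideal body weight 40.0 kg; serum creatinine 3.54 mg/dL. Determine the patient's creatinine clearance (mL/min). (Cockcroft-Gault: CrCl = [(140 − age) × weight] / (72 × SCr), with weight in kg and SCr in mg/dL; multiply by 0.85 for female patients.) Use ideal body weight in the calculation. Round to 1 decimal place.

14.1 mL/min

CrCl = (140 − 34) × 40 / (72 × 3.54) × 0.85 = 4240.0 / 254.88 × 0.85 ≈ 14.1 mL/min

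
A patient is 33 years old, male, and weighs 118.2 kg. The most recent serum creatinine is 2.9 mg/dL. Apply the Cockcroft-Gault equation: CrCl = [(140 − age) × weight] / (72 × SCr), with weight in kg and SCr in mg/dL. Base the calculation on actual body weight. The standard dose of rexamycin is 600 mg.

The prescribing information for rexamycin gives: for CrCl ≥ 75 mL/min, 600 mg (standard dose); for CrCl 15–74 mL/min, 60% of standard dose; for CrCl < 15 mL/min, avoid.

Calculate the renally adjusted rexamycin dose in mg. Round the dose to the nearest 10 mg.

CrCl = (140 − 33) × 118.2 / (72 × 2.9) = 12647.4 / 208.80 ≈ 60.6 mL/min
CrCl ≈ 61 mL/min → bracket 15–74 mL/min.
60% of 600 mg = 360 mg

360 mg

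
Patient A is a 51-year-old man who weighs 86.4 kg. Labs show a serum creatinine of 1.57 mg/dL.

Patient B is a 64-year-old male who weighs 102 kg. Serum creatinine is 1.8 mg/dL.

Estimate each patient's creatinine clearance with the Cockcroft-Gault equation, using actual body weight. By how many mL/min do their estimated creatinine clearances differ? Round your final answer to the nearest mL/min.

8 mL/min

Patient A: CrCl = (140 − 51) × 86.4 / (72 × 1.57) = 7689.6 / 113.04 ≈ 68.0 mL/min
Patient B: CrCl = (140 − 64) × 102 / (72 × 1.8) = 7752.0 / 129.60 ≈ 59.8 mL/min
|68.0 − 59.8| = 8.2 mL/min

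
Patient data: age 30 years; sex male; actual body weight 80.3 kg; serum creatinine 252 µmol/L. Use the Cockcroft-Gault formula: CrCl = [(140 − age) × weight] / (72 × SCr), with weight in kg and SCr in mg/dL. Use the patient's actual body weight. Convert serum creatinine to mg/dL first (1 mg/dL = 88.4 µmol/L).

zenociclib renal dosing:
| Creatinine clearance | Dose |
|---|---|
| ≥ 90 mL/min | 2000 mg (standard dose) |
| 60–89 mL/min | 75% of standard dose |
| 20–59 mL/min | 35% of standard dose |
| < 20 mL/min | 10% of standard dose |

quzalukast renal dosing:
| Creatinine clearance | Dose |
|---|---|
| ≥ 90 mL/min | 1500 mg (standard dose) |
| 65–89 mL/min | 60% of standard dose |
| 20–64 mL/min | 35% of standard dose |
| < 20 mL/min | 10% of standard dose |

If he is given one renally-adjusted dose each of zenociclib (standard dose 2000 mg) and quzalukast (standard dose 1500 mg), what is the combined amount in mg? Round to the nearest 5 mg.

1225 mg

SCr = 252 / 88.4 = 2.851 mg/dL
CrCl = (140 − 30) × 80.3 / (72 × 2.851) = 8833.0 / 205.27 ≈ 43.0 mL/min
CrCl ≈ 43 mL/min.
zenociclib: 20–59 mL/min → 35% of 2000 mg = 700 mg.
quzalukast: 20–64 mL/min → 35% of 1500 mg = 525 mg.
Total = 700 + 525 = 1225 mg.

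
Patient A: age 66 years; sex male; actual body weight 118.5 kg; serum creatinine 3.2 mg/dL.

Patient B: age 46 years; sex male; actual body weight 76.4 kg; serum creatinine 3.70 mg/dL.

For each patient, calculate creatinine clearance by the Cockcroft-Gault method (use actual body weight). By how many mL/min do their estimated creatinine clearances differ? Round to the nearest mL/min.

11 mL/min

Patient A: CrCl = (140 − 66) × 118.5 / (72 × 3.2) = 8769.0 / 230.40 ≈ 38.1 mL/min
Patient B: CrCl = (140 − 46) × 76.4 / (72 × 3.7) = 7181.6 / 266.40 ≈ 27.0 mL/min
|38.1 − 27.0| = 11.1 mL/min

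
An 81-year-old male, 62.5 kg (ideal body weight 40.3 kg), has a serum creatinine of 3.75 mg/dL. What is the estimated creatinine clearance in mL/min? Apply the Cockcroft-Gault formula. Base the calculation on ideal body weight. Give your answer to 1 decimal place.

8.8 mL/min

CrCl = (140 − 81) × 40.3 / (72 × 3.75) = 2377.7 / 270.00 ≈ 8.8 mL/min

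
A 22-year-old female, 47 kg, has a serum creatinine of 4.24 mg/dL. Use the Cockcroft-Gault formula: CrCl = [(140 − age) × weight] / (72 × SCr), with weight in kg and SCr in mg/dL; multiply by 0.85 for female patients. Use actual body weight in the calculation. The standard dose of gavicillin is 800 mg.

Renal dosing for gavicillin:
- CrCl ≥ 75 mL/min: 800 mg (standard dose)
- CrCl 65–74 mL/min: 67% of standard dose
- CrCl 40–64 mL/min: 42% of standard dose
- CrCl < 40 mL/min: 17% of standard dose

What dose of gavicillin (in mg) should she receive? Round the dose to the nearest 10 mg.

CrCl = (140 − 22) × 47 / (72 × 4.24) × 0.85 = 5546.0 / 305.28 × 0.85 ≈ 15.4 mL/min
CrCl ≈ 15 mL/min → bracket < 40 mL/min.
17% of 800 mg = 136 mg → 140 mg

140 mg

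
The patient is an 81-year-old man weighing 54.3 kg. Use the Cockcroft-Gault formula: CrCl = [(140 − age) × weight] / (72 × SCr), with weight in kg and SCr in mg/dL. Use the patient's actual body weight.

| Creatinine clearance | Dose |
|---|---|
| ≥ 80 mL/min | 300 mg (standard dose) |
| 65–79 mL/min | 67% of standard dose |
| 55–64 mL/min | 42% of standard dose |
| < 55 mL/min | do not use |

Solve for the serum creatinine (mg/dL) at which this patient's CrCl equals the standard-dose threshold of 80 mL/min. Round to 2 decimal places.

0.56 mg/dL

Standard dose requires CrCl ≥ 80 mL/min.
Set (140 − 81) × 54.3 / (72 × SCr) = 80
SCr = (140 − 81) × 54.3 / (72 × 80) = 0.556 mg/dL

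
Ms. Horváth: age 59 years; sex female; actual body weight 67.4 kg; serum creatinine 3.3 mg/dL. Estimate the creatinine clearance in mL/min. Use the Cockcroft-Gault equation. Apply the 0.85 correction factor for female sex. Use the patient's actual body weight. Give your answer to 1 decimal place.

CrCl = (140 − 59) × 67.4 / (72 × 3.3) × 0.85 = 5459.4 / 237.60 × 0.85 ≈ 19.5 mL/min

19.5 mL/min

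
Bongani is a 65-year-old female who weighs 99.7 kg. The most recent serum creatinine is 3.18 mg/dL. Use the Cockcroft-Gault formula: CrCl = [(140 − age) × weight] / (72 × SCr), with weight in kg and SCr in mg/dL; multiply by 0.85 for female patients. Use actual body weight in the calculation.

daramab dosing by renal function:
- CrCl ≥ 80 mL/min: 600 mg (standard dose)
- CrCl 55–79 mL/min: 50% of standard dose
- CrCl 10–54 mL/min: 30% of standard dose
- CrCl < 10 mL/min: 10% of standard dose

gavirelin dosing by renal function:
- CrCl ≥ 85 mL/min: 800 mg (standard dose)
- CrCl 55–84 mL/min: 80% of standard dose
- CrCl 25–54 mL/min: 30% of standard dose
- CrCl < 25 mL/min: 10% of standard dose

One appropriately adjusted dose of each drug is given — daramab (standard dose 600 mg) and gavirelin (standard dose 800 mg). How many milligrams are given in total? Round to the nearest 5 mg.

CrCl = (140 − 65) × 99.7 / (72 × 3.18) × 0.85 = 7477.5 / 228.96 × 0.85 ≈ 27.8 mL/min
CrCl ≈ 28 mL/min.
daramab: 10–54 mL/min → 30% of 600 mg = 180 mg.
gavirelin: 25–54 mL/min → 30% of 800 mg = 240 mg.
Total = 180 + 240 = 420 mg.

420 mg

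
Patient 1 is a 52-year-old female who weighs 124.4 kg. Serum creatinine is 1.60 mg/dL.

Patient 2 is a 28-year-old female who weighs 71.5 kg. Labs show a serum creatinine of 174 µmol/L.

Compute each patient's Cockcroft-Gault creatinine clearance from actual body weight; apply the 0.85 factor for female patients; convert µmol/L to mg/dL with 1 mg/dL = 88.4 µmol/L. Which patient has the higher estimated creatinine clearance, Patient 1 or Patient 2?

Patient 1

Patient 1: CrCl = (140 − 52) × 124.4 / (72 × 1.6) × 0.85 = 10947.2 / 115.20 × 0.85 ≈ 80.8 mL/min
Patient 2: SCr = 174 / 88.4 = 1.968 mg/dL
Patient 2: CrCl = (140 − 28) × 71.5 / (72 × 1.968) × 0.85 = 8008.0 / 141.70 × 0.85 ≈ 48.0 mL/min
80.8 vs 48.0 mL/min → Patient 1 is higher.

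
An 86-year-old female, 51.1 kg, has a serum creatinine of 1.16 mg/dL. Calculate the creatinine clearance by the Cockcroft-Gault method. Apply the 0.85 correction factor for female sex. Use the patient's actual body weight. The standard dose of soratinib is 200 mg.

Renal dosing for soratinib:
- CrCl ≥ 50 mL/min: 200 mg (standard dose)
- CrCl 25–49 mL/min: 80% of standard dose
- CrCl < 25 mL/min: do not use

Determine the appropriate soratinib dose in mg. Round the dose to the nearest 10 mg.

160 mg

CrCl = (140 − 86) × 51.1 / (72 × 1.16) × 0.85 = 2759.4 / 83.52 × 0.85 ≈ 28.1 mL/min
CrCl ≈ 28 mL/min → bracket 25–49 mL/min.
80% of 200 mg = 160 mg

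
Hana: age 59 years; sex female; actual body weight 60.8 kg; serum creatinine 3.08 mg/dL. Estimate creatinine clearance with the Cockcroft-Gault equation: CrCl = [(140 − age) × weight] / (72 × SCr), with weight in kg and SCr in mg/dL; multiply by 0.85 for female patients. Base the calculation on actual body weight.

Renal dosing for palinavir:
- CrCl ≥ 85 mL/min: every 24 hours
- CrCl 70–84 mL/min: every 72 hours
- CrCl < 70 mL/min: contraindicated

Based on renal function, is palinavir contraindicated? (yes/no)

yes

CrCl = (140 − 59) × 60.8 / (72 × 3.08) × 0.85 = 4924.8 / 221.76 × 0.85 ≈ 18.9 mL/min
CrCl ≈ 19 mL/min, which is < 70 mL/min.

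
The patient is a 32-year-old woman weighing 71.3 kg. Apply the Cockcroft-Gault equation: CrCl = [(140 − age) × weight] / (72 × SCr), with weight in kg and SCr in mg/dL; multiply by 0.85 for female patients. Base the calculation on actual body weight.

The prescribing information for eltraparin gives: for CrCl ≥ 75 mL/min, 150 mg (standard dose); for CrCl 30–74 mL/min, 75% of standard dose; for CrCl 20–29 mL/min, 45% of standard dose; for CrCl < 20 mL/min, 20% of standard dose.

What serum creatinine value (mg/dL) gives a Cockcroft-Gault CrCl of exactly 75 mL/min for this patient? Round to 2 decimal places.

1.21 mg/dL

Standard dose requires CrCl ≥ 75 mL/min.
Set (140 − 32) × 71.3 × 0.85 / (72 × SCr) = 75
SCr = (140 − 32) × 71.3 × 0.85 / (72 × 75) = 1.212 mg/dL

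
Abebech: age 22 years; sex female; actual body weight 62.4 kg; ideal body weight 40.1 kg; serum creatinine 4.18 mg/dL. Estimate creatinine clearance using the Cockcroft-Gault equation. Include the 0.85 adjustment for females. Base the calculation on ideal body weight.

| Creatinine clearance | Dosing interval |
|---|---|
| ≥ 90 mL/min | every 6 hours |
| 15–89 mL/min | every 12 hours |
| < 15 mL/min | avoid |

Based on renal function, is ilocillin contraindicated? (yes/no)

yes

CrCl = (140 − 22) × 40.1 / (72 × 4.18) × 0.85 = 4731.8 / 300.96 × 0.85 ≈ 13.4 mL/min
CrCl ≈ 13 mL/min, which is < 15 mL/min.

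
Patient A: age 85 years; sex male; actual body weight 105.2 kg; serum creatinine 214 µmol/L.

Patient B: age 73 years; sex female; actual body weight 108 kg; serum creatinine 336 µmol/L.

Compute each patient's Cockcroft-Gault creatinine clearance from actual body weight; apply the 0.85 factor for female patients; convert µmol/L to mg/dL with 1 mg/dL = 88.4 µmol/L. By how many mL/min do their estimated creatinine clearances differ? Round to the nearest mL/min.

Patient A: SCr = 214 / 88.4 = 2.421 mg/dL
Patient A: CrCl = (140 − 85) × 105.2 / (72 × 2.421) = 5786.0 / 174.31 ≈ 33.2 mL/min
Patient B: SCr = 336 / 88.4 = 3.801 mg/dL
Patient B: CrCl = (140 − 73) × 108 / (72 × 3.801) × 0.85 = 7236.0 / 273.67 × 0.85 ≈ 22.5 mL/min
|33.2 − 22.5| = 10.7 mL/min

11 mL/min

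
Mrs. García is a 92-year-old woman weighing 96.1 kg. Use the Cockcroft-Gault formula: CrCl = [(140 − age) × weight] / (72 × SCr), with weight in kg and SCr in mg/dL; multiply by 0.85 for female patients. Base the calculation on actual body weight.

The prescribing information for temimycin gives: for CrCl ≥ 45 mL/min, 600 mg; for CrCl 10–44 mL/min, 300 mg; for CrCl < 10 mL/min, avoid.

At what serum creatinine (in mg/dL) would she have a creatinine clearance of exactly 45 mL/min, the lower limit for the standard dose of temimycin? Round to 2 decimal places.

1.21 mg/dL

Standard dose requires CrCl ≥ 45 mL/min.
Set (140 − 92) × 96.1 × 0.85 / (72 × SCr) = 45
SCr = (140 − 92) × 96.1 × 0.85 / (72 × 45) = 1.210 mg/dL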